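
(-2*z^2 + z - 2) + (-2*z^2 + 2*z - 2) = -4*z^2 + 3*z - 4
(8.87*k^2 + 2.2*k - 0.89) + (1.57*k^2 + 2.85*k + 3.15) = 10.44*k^2 + 5.05*k + 2.26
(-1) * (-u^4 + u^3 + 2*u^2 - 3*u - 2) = u^4 - u^3 - 2*u^2 + 3*u + 2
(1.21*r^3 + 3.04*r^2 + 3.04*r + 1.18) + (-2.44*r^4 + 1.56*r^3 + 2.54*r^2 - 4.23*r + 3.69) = -2.44*r^4 + 2.77*r^3 + 5.58*r^2 - 1.19*r + 4.87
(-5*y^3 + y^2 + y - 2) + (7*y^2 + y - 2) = -5*y^3 + 8*y^2 + 2*y - 4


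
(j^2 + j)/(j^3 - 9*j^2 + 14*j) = (j + 1)/(j^2 - 9*j + 14)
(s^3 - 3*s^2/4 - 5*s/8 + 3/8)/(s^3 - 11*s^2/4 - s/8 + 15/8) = (2*s - 1)/(2*s - 5)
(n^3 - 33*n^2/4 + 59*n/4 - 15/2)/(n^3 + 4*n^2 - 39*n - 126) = (4*n^2 - 9*n + 5)/(4*(n^2 + 10*n + 21))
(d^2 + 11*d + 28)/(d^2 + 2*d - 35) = (d + 4)/(d - 5)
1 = 1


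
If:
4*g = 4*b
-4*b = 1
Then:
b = -1/4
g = -1/4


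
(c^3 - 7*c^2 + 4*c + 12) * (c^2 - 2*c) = c^5 - 9*c^4 + 18*c^3 + 4*c^2 - 24*c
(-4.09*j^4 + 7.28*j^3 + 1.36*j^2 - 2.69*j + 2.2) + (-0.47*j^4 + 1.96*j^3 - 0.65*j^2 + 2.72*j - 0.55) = -4.56*j^4 + 9.24*j^3 + 0.71*j^2 + 0.0300000000000002*j + 1.65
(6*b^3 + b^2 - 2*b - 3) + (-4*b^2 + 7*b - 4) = 6*b^3 - 3*b^2 + 5*b - 7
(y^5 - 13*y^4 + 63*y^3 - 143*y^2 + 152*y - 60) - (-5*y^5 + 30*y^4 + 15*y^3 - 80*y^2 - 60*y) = 6*y^5 - 43*y^4 + 48*y^3 - 63*y^2 + 212*y - 60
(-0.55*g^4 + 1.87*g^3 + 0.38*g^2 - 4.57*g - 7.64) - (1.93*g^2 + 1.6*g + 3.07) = -0.55*g^4 + 1.87*g^3 - 1.55*g^2 - 6.17*g - 10.71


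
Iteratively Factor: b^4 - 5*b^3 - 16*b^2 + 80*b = (b - 4)*(b^3 - b^2 - 20*b) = (b - 4)*(b + 4)*(b^2 - 5*b) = b*(b - 4)*(b + 4)*(b - 5)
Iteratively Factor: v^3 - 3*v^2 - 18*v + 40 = (v - 2)*(v^2 - v - 20) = (v - 5)*(v - 2)*(v + 4)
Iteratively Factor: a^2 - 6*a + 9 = (a - 3)*(a - 3)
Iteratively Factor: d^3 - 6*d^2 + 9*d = (d - 3)*(d^2 - 3*d) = (d - 3)^2*(d)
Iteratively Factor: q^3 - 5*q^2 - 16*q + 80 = (q - 4)*(q^2 - q - 20) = (q - 5)*(q - 4)*(q + 4)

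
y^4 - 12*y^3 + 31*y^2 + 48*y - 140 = (y - 7)*(y - 5)*(y - 2)*(y + 2)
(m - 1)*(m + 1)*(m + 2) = m^3 + 2*m^2 - m - 2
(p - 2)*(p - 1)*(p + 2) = p^3 - p^2 - 4*p + 4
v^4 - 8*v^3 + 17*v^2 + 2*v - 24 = (v - 4)*(v - 3)*(v - 2)*(v + 1)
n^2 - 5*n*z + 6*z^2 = (n - 3*z)*(n - 2*z)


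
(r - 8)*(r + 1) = r^2 - 7*r - 8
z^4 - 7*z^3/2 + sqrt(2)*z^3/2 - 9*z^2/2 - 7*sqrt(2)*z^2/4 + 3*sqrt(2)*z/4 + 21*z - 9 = (z - 3)*(z - 1/2)*(z - 3*sqrt(2)/2)*(z + 2*sqrt(2))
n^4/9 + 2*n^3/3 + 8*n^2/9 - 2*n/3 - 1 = (n/3 + 1)^2*(n - 1)*(n + 1)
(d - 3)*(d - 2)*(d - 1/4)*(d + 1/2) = d^4 - 19*d^3/4 + 37*d^2/8 + 17*d/8 - 3/4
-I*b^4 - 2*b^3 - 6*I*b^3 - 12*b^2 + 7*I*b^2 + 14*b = b*(b + 7)*(b - 2*I)*(-I*b + I)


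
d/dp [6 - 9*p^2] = -18*p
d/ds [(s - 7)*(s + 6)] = 2*s - 1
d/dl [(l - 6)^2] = 2*l - 12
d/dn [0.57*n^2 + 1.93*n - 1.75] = 1.14*n + 1.93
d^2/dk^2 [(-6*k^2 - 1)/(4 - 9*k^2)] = 66*(27*k^2 + 4)/(729*k^6 - 972*k^4 + 432*k^2 - 64)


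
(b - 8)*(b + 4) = b^2 - 4*b - 32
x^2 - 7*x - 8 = (x - 8)*(x + 1)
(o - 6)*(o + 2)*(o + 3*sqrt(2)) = o^3 - 4*o^2 + 3*sqrt(2)*o^2 - 12*sqrt(2)*o - 12*o - 36*sqrt(2)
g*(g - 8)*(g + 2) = g^3 - 6*g^2 - 16*g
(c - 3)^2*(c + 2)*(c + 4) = c^4 - 19*c^2 + 6*c + 72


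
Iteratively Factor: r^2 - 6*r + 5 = (r - 5)*(r - 1)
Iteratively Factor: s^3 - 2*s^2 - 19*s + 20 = (s - 5)*(s^2 + 3*s - 4) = (s - 5)*(s + 4)*(s - 1)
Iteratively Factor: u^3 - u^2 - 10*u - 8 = (u + 1)*(u^2 - 2*u - 8) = (u + 1)*(u + 2)*(u - 4)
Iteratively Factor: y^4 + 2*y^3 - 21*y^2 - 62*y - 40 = (y - 5)*(y^3 + 7*y^2 + 14*y + 8) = (y - 5)*(y + 1)*(y^2 + 6*y + 8) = (y - 5)*(y + 1)*(y + 4)*(y + 2)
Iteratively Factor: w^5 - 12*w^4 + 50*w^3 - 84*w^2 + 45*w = (w - 3)*(w^4 - 9*w^3 + 23*w^2 - 15*w) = (w - 3)^2*(w^3 - 6*w^2 + 5*w) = w*(w - 3)^2*(w^2 - 6*w + 5) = w*(w - 5)*(w - 3)^2*(w - 1)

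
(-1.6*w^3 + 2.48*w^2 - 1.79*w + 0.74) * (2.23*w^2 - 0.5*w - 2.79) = -3.568*w^5 + 6.3304*w^4 - 0.7677*w^3 - 4.374*w^2 + 4.6241*w - 2.0646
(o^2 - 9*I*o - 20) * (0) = 0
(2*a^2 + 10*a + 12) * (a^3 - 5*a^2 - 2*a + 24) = 2*a^5 - 42*a^3 - 32*a^2 + 216*a + 288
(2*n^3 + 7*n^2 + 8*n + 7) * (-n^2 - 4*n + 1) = -2*n^5 - 15*n^4 - 34*n^3 - 32*n^2 - 20*n + 7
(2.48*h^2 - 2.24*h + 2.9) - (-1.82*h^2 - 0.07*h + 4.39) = 4.3*h^2 - 2.17*h - 1.49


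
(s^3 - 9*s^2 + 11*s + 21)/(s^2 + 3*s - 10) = (s^3 - 9*s^2 + 11*s + 21)/(s^2 + 3*s - 10)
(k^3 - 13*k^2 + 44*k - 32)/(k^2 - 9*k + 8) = k - 4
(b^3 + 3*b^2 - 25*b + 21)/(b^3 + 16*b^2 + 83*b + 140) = (b^2 - 4*b + 3)/(b^2 + 9*b + 20)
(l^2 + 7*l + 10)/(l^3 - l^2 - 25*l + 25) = (l + 2)/(l^2 - 6*l + 5)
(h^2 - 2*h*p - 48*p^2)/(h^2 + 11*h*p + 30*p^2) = (h - 8*p)/(h + 5*p)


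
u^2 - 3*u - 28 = (u - 7)*(u + 4)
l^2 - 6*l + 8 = (l - 4)*(l - 2)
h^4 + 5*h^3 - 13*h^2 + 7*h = h*(h - 1)^2*(h + 7)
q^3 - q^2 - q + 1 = (q - 1)^2*(q + 1)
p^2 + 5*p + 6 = (p + 2)*(p + 3)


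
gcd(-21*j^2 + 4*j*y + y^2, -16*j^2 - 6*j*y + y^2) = 1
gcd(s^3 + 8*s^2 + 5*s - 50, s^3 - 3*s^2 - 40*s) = s + 5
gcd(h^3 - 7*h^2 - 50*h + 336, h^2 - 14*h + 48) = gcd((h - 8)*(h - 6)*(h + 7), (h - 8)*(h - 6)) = h^2 - 14*h + 48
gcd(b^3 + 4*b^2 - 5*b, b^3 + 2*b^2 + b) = b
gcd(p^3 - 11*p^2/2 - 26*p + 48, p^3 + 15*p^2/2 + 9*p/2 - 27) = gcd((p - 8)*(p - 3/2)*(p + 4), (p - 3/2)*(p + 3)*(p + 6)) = p - 3/2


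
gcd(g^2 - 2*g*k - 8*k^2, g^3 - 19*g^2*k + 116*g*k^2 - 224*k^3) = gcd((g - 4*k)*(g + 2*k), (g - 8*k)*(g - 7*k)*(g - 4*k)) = g - 4*k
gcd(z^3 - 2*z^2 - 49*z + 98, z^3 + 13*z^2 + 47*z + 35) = z + 7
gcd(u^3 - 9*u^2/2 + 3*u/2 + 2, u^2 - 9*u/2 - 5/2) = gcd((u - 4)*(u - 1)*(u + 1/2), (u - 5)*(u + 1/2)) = u + 1/2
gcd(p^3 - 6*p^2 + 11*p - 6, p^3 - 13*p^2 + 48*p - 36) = p - 1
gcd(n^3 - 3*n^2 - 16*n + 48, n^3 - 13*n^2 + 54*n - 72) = n^2 - 7*n + 12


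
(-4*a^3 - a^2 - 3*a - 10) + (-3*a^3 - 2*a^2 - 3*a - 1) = -7*a^3 - 3*a^2 - 6*a - 11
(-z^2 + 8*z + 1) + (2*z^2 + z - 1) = z^2 + 9*z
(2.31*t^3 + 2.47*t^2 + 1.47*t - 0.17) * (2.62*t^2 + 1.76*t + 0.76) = 6.0522*t^5 + 10.537*t^4 + 9.9542*t^3 + 4.019*t^2 + 0.818*t - 0.1292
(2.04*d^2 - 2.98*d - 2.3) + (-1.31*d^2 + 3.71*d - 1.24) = 0.73*d^2 + 0.73*d - 3.54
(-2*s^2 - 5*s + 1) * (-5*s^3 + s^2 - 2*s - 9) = 10*s^5 + 23*s^4 - 6*s^3 + 29*s^2 + 43*s - 9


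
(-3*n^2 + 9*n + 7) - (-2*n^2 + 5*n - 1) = -n^2 + 4*n + 8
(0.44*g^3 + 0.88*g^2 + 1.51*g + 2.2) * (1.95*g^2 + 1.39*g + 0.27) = 0.858*g^5 + 2.3276*g^4 + 4.2865*g^3 + 6.6265*g^2 + 3.4657*g + 0.594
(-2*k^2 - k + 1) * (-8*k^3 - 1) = 16*k^5 + 8*k^4 - 8*k^3 + 2*k^2 + k - 1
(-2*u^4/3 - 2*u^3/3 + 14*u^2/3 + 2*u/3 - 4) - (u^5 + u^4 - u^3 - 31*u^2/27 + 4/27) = -u^5 - 5*u^4/3 + u^3/3 + 157*u^2/27 + 2*u/3 - 112/27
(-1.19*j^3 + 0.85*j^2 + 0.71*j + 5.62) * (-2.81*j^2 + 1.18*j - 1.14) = 3.3439*j^5 - 3.7927*j^4 + 0.3645*j^3 - 15.9234*j^2 + 5.8222*j - 6.4068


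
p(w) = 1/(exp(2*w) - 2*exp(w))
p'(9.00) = 0.00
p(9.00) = 0.00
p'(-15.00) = 1634508.69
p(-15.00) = -1634508.94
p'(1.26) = -0.62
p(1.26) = 0.19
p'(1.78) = -0.11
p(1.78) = 0.04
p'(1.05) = -1.77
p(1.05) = 0.41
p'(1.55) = -0.21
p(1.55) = 0.08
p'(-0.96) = 1.23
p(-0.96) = -1.62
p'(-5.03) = 76.47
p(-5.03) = -76.72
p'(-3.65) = 19.23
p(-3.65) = -19.49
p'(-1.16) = 1.54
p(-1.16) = -1.89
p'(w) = (-2*exp(2*w) + 2*exp(w))/(exp(2*w) - 2*exp(w))^2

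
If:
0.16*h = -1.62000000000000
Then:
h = -10.12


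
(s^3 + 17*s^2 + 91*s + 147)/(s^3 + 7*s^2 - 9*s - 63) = (s + 7)/(s - 3)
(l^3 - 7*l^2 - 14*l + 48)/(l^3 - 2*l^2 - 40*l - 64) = (l^2 + l - 6)/(l^2 + 6*l + 8)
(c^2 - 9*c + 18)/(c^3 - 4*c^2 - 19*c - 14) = (-c^2 + 9*c - 18)/(-c^3 + 4*c^2 + 19*c + 14)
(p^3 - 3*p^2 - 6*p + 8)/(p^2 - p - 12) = (p^2 + p - 2)/(p + 3)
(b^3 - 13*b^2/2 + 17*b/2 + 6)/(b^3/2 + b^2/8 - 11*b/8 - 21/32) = 16*(b^2 - 7*b + 12)/(8*b^2 - 2*b - 21)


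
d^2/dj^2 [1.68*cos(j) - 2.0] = -1.68*cos(j)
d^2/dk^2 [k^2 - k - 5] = 2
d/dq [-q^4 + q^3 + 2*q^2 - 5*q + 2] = -4*q^3 + 3*q^2 + 4*q - 5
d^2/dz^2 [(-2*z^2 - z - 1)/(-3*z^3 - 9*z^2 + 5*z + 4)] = 2*(18*z^6 + 27*z^5 + 225*z^4 + 570*z^3 + 486*z^2 + 9*z + 73)/(27*z^9 + 243*z^8 + 594*z^7 - 189*z^6 - 1638*z^5 + 63*z^4 + 1099*z^3 + 132*z^2 - 240*z - 64)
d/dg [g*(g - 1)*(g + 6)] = 3*g^2 + 10*g - 6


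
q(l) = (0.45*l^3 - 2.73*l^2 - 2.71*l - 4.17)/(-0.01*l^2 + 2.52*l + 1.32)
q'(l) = (0.02*l - 2.52)*(0.45*l^3 - 2.73*l^2 - 2.71*l - 4.17)/(-0.01*l^2 + 2.52*l + 1.32)^2 + (1.35*l^2 - 5.46*l - 2.71)/(-0.01*l^2 + 2.52*l + 1.32)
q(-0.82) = 5.35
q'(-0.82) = 14.48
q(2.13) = -2.71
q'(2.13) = -0.23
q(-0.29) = -6.16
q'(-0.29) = 24.73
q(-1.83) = 3.34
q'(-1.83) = -0.98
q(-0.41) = -12.45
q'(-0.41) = 109.51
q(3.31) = -2.80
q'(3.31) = 0.09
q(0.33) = -2.49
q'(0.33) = 0.88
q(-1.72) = 3.24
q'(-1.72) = -0.78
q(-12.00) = 37.63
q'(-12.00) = -5.05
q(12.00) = 11.55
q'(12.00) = 3.31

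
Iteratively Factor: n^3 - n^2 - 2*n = (n + 1)*(n^2 - 2*n) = (n - 2)*(n + 1)*(n)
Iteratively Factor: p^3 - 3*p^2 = (p)*(p^2 - 3*p) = p*(p - 3)*(p)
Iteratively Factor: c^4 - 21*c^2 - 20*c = (c - 5)*(c^3 + 5*c^2 + 4*c) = (c - 5)*(c + 1)*(c^2 + 4*c) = (c - 5)*(c + 1)*(c + 4)*(c)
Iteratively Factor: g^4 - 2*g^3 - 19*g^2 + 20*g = (g - 5)*(g^3 + 3*g^2 - 4*g) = g*(g - 5)*(g^2 + 3*g - 4) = g*(g - 5)*(g + 4)*(g - 1)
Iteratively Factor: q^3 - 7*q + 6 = (q - 2)*(q^2 + 2*q - 3) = (q - 2)*(q - 1)*(q + 3)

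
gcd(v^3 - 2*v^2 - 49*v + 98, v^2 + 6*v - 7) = v + 7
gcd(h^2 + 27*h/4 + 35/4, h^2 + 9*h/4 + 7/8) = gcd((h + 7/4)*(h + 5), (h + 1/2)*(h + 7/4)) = h + 7/4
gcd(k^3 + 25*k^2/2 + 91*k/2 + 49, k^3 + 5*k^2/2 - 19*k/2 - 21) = k^2 + 11*k/2 + 7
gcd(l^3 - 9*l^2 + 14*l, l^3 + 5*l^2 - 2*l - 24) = l - 2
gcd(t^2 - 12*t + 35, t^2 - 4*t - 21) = t - 7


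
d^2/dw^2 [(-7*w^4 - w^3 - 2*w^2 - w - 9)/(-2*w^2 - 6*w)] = (7*w^6 + 63*w^5 + 189*w^4 + 4*w^3 + 27*w^2 + 81*w + 81)/(w^3*(w^3 + 9*w^2 + 27*w + 27))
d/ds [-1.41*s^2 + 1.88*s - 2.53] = 1.88 - 2.82*s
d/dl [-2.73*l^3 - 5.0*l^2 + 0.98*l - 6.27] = -8.19*l^2 - 10.0*l + 0.98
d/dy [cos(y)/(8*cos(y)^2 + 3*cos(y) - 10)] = 2*(6*sin(y) + sin(3*y))/(3*cos(y) + 4*cos(2*y) - 6)^2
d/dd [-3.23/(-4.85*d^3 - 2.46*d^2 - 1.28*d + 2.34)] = (-46.9965*d^2 - 15.8916*d - 4.1344)/(4.85*d^3 + 2.46*d^2 + 1.28*d - 2.34)^2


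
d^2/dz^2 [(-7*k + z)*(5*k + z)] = 2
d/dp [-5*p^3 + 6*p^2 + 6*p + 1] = -15*p^2 + 12*p + 6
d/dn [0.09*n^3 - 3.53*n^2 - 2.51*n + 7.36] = 0.27*n^2 - 7.06*n - 2.51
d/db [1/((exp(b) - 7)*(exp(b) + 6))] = (1 - 2*exp(b))*exp(b)/(exp(4*b) - 2*exp(3*b) - 83*exp(2*b) + 84*exp(b) + 1764)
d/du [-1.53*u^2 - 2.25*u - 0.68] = -3.06*u - 2.25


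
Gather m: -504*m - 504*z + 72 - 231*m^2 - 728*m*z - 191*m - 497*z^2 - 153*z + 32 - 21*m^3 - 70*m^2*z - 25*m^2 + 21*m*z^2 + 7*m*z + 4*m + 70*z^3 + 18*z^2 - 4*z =-21*m^3 + m^2*(-70*z - 256) + m*(21*z^2 - 721*z - 691) + 70*z^3 - 479*z^2 - 661*z + 104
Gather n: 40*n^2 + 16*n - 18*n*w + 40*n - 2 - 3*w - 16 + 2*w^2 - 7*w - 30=40*n^2 + n*(56 - 18*w) + 2*w^2 - 10*w - 48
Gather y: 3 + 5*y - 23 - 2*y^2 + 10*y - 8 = -2*y^2 + 15*y - 28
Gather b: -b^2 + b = -b^2 + b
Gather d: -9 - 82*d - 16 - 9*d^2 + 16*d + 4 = -9*d^2 - 66*d - 21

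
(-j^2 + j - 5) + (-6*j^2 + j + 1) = -7*j^2 + 2*j - 4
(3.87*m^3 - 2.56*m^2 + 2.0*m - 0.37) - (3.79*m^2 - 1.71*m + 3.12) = 3.87*m^3 - 6.35*m^2 + 3.71*m - 3.49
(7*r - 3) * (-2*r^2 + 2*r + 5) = -14*r^3 + 20*r^2 + 29*r - 15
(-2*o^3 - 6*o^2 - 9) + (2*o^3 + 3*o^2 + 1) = -3*o^2 - 8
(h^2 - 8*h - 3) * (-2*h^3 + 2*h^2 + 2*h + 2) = -2*h^5 + 18*h^4 - 8*h^3 - 20*h^2 - 22*h - 6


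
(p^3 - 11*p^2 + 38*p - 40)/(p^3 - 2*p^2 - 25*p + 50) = (p - 4)/(p + 5)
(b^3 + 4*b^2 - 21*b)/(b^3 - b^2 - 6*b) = (b + 7)/(b + 2)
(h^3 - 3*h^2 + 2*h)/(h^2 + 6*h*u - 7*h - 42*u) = h*(h^2 - 3*h + 2)/(h^2 + 6*h*u - 7*h - 42*u)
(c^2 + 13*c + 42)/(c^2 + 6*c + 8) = (c^2 + 13*c + 42)/(c^2 + 6*c + 8)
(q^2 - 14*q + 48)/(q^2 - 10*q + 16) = (q - 6)/(q - 2)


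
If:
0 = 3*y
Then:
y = 0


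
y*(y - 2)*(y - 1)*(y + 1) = y^4 - 2*y^3 - y^2 + 2*y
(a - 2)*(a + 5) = a^2 + 3*a - 10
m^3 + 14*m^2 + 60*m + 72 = (m + 2)*(m + 6)^2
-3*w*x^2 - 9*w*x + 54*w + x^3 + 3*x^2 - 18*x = (-3*w + x)*(x - 3)*(x + 6)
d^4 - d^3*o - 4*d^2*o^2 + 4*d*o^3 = d*(d - 2*o)*(d - o)*(d + 2*o)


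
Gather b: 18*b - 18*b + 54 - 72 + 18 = 0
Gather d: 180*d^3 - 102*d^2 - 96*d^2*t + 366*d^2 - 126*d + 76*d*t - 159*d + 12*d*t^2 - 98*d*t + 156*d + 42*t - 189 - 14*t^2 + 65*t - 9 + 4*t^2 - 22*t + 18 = 180*d^3 + d^2*(264 - 96*t) + d*(12*t^2 - 22*t - 129) - 10*t^2 + 85*t - 180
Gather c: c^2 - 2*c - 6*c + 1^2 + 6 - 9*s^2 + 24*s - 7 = c^2 - 8*c - 9*s^2 + 24*s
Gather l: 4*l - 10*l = -6*l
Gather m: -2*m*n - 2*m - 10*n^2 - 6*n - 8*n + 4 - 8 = m*(-2*n - 2) - 10*n^2 - 14*n - 4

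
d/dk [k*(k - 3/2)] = 2*k - 3/2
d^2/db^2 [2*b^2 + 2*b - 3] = 4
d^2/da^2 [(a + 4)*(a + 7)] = 2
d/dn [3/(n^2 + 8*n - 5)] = 6*(-n - 4)/(n^2 + 8*n - 5)^2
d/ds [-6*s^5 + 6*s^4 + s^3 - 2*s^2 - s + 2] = -30*s^4 + 24*s^3 + 3*s^2 - 4*s - 1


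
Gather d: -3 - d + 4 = 1 - d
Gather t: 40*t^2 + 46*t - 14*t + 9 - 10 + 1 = 40*t^2 + 32*t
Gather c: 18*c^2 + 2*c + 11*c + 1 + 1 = 18*c^2 + 13*c + 2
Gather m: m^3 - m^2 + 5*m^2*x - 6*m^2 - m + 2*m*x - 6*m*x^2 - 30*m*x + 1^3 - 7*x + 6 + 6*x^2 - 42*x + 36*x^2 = m^3 + m^2*(5*x - 7) + m*(-6*x^2 - 28*x - 1) + 42*x^2 - 49*x + 7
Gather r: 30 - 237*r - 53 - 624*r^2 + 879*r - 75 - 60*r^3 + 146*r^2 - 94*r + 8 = -60*r^3 - 478*r^2 + 548*r - 90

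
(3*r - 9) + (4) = 3*r - 5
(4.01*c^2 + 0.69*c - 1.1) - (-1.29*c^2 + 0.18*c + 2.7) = 5.3*c^2 + 0.51*c - 3.8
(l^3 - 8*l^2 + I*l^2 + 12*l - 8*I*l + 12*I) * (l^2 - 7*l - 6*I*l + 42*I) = l^5 - 15*l^4 - 5*I*l^4 + 74*l^3 + 75*I*l^3 - 174*l^2 - 340*I*l^2 + 408*l + 420*I*l - 504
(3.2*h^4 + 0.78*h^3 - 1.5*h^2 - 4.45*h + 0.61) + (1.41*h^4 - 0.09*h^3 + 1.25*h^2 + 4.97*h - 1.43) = 4.61*h^4 + 0.69*h^3 - 0.25*h^2 + 0.52*h - 0.82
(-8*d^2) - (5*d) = -8*d^2 - 5*d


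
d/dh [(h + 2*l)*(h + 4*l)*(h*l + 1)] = 3*h^2*l + 12*h*l^2 + 2*h + 8*l^3 + 6*l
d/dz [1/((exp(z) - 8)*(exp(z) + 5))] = (3 - 2*exp(z))*exp(z)/(exp(4*z) - 6*exp(3*z) - 71*exp(2*z) + 240*exp(z) + 1600)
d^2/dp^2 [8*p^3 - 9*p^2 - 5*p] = 48*p - 18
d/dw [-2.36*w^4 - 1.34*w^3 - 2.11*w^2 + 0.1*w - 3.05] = -9.44*w^3 - 4.02*w^2 - 4.22*w + 0.1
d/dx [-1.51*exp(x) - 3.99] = -1.51*exp(x)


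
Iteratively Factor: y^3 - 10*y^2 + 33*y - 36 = (y - 3)*(y^2 - 7*y + 12) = (y - 4)*(y - 3)*(y - 3)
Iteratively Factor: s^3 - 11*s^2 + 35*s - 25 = (s - 5)*(s^2 - 6*s + 5) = (s - 5)*(s - 1)*(s - 5)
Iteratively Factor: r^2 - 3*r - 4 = (r - 4)*(r + 1)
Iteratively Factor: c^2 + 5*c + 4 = (c + 4)*(c + 1)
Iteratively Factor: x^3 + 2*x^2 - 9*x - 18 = (x + 2)*(x^2 - 9) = (x - 3)*(x + 2)*(x + 3)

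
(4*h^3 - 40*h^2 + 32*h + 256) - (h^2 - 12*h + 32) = 4*h^3 - 41*h^2 + 44*h + 224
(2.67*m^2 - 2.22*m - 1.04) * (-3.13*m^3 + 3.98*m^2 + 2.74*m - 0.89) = -8.3571*m^5 + 17.5752*m^4 + 1.7354*m^3 - 12.5983*m^2 - 0.8738*m + 0.9256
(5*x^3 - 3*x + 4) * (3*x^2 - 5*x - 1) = 15*x^5 - 25*x^4 - 14*x^3 + 27*x^2 - 17*x - 4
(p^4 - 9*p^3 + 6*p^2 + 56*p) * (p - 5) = p^5 - 14*p^4 + 51*p^3 + 26*p^2 - 280*p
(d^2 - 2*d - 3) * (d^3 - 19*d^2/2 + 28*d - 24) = d^5 - 23*d^4/2 + 44*d^3 - 103*d^2/2 - 36*d + 72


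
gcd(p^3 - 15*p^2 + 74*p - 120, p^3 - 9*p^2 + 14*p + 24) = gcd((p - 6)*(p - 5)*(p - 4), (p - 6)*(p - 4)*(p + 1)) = p^2 - 10*p + 24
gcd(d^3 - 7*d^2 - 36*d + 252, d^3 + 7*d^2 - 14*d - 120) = d + 6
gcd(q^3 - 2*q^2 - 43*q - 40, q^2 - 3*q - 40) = q^2 - 3*q - 40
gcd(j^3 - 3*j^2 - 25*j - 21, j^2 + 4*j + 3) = j^2 + 4*j + 3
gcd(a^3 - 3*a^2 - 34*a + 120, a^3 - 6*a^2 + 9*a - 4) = a - 4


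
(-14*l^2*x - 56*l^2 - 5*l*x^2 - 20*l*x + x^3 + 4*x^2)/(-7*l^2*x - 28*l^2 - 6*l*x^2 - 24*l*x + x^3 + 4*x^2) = (2*l + x)/(l + x)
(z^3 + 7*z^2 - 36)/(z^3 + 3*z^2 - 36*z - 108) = (z - 2)/(z - 6)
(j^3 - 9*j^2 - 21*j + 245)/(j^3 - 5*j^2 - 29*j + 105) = (j - 7)/(j - 3)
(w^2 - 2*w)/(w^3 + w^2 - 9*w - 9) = w*(w - 2)/(w^3 + w^2 - 9*w - 9)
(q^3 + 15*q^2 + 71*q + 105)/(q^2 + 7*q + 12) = (q^2 + 12*q + 35)/(q + 4)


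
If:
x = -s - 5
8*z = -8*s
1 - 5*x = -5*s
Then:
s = -13/5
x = -12/5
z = 13/5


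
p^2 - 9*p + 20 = (p - 5)*(p - 4)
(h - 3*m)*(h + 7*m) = h^2 + 4*h*m - 21*m^2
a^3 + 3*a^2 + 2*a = a*(a + 1)*(a + 2)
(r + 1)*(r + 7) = r^2 + 8*r + 7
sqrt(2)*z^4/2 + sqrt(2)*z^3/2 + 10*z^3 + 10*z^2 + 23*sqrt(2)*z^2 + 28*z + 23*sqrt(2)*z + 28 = (z + sqrt(2))*(z + 2*sqrt(2))*(z + 7*sqrt(2))*(sqrt(2)*z/2 + sqrt(2)/2)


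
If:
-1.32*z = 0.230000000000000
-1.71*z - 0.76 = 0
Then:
No Solution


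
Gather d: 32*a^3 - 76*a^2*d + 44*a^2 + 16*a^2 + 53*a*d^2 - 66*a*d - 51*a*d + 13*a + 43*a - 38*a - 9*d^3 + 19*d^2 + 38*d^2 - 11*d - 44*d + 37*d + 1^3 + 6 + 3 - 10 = 32*a^3 + 60*a^2 + 18*a - 9*d^3 + d^2*(53*a + 57) + d*(-76*a^2 - 117*a - 18)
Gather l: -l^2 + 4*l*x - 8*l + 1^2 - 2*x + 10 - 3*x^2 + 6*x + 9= -l^2 + l*(4*x - 8) - 3*x^2 + 4*x + 20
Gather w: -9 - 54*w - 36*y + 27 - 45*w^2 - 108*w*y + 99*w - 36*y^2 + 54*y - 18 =-45*w^2 + w*(45 - 108*y) - 36*y^2 + 18*y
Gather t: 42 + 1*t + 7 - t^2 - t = 49 - t^2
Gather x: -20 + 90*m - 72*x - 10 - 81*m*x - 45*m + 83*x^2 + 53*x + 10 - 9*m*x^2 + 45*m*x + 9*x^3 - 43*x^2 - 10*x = 45*m + 9*x^3 + x^2*(40 - 9*m) + x*(-36*m - 29) - 20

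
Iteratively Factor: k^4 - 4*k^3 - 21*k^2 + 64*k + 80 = (k - 5)*(k^3 + k^2 - 16*k - 16) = (k - 5)*(k - 4)*(k^2 + 5*k + 4) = (k - 5)*(k - 4)*(k + 1)*(k + 4)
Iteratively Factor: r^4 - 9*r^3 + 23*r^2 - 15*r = (r)*(r^3 - 9*r^2 + 23*r - 15) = r*(r - 5)*(r^2 - 4*r + 3) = r*(r - 5)*(r - 3)*(r - 1)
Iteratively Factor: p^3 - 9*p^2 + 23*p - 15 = (p - 3)*(p^2 - 6*p + 5) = (p - 3)*(p - 1)*(p - 5)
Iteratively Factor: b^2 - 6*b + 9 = (b - 3)*(b - 3)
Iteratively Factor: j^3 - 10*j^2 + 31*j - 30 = (j - 5)*(j^2 - 5*j + 6) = (j - 5)*(j - 3)*(j - 2)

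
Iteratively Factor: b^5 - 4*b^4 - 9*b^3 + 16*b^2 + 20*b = (b - 2)*(b^4 - 2*b^3 - 13*b^2 - 10*b) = (b - 5)*(b - 2)*(b^3 + 3*b^2 + 2*b) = b*(b - 5)*(b - 2)*(b^2 + 3*b + 2) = b*(b - 5)*(b - 2)*(b + 2)*(b + 1)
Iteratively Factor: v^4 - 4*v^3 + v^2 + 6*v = (v)*(v^3 - 4*v^2 + v + 6) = v*(v + 1)*(v^2 - 5*v + 6) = v*(v - 3)*(v + 1)*(v - 2)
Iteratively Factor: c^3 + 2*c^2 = (c + 2)*(c^2) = c*(c + 2)*(c)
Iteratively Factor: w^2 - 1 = (w + 1)*(w - 1)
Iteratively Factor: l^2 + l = (l + 1)*(l)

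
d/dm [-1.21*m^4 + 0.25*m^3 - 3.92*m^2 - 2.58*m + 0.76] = -4.84*m^3 + 0.75*m^2 - 7.84*m - 2.58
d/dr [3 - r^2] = -2*r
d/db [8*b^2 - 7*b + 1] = 16*b - 7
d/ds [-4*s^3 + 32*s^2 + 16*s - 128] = -12*s^2 + 64*s + 16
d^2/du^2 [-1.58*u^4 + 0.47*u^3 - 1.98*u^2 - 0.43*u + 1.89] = -18.96*u^2 + 2.82*u - 3.96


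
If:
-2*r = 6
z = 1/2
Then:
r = -3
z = 1/2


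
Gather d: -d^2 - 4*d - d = -d^2 - 5*d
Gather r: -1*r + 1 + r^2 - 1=r^2 - r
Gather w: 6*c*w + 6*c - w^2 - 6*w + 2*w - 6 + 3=6*c - w^2 + w*(6*c - 4) - 3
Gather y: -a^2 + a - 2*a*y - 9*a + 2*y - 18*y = -a^2 - 8*a + y*(-2*a - 16)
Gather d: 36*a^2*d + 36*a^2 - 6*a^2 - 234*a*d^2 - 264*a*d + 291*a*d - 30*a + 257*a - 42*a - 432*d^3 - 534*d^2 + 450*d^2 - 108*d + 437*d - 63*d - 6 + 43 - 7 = 30*a^2 + 185*a - 432*d^3 + d^2*(-234*a - 84) + d*(36*a^2 + 27*a + 266) + 30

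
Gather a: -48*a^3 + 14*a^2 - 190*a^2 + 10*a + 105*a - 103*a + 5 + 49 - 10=-48*a^3 - 176*a^2 + 12*a + 44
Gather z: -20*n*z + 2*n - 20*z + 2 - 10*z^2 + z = 2*n - 10*z^2 + z*(-20*n - 19) + 2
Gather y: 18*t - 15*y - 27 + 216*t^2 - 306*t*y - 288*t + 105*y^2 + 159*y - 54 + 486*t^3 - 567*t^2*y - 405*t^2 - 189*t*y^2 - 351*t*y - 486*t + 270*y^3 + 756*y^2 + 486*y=486*t^3 - 189*t^2 - 756*t + 270*y^3 + y^2*(861 - 189*t) + y*(-567*t^2 - 657*t + 630) - 81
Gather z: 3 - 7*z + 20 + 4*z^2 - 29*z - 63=4*z^2 - 36*z - 40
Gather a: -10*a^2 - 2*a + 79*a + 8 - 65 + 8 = -10*a^2 + 77*a - 49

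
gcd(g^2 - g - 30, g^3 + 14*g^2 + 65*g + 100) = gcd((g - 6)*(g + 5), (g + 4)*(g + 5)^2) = g + 5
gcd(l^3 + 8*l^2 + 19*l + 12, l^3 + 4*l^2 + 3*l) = l^2 + 4*l + 3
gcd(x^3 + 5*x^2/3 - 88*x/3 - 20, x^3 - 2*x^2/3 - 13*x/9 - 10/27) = x + 2/3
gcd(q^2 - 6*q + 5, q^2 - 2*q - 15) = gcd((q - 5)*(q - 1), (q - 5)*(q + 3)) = q - 5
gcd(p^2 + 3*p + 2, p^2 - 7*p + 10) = 1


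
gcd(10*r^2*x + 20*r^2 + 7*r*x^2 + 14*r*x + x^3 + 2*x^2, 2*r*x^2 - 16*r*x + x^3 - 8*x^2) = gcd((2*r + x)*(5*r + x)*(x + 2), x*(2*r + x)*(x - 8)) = 2*r + x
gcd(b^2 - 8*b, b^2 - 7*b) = b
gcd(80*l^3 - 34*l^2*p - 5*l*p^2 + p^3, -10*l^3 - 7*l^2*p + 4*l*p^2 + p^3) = -10*l^2 + 3*l*p + p^2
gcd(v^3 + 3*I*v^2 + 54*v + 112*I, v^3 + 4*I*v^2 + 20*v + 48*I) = v + 2*I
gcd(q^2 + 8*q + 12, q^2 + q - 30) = q + 6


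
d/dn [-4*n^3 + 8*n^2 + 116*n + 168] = -12*n^2 + 16*n + 116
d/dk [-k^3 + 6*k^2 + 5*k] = -3*k^2 + 12*k + 5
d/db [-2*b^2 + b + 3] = 1 - 4*b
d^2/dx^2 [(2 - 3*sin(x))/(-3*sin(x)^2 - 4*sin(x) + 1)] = (-27*sin(x)^5 + 108*sin(x)^4 + 72*sin(x)^3 - 64*sin(x)^2 - 85*sin(x) - 52)/(3*sin(x)^2 + 4*sin(x) - 1)^3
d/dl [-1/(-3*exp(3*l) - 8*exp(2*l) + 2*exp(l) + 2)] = (-9*exp(2*l) - 16*exp(l) + 2)*exp(l)/(3*exp(3*l) + 8*exp(2*l) - 2*exp(l) - 2)^2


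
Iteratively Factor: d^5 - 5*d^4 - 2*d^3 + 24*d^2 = (d - 3)*(d^4 - 2*d^3 - 8*d^2) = d*(d - 3)*(d^3 - 2*d^2 - 8*d) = d*(d - 3)*(d + 2)*(d^2 - 4*d) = d^2*(d - 3)*(d + 2)*(d - 4)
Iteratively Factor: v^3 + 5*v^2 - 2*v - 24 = (v + 4)*(v^2 + v - 6) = (v + 3)*(v + 4)*(v - 2)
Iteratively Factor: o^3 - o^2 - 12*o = (o + 3)*(o^2 - 4*o) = (o - 4)*(o + 3)*(o)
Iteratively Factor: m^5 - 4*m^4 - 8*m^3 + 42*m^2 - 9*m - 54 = (m - 3)*(m^4 - m^3 - 11*m^2 + 9*m + 18) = (m - 3)*(m + 3)*(m^3 - 4*m^2 + m + 6) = (m - 3)^2*(m + 3)*(m^2 - m - 2) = (m - 3)^2*(m - 2)*(m + 3)*(m + 1)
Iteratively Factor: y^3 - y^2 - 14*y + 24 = (y - 3)*(y^2 + 2*y - 8) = (y - 3)*(y + 4)*(y - 2)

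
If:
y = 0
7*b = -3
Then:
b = -3/7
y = 0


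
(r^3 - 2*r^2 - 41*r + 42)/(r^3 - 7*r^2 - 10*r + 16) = (r^2 - r - 42)/(r^2 - 6*r - 16)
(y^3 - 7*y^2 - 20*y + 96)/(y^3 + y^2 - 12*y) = (y - 8)/y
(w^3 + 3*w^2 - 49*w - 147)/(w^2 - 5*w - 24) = (w^2 - 49)/(w - 8)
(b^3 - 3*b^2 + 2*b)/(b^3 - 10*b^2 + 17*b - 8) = b*(b - 2)/(b^2 - 9*b + 8)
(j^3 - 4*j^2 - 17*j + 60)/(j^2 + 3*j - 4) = (j^2 - 8*j + 15)/(j - 1)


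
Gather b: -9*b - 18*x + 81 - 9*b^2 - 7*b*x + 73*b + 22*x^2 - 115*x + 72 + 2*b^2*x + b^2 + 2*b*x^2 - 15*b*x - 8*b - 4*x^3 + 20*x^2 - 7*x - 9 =b^2*(2*x - 8) + b*(2*x^2 - 22*x + 56) - 4*x^3 + 42*x^2 - 140*x + 144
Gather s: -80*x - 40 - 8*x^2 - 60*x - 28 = -8*x^2 - 140*x - 68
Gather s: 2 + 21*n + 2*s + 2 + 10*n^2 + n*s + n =10*n^2 + 22*n + s*(n + 2) + 4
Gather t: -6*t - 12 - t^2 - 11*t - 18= -t^2 - 17*t - 30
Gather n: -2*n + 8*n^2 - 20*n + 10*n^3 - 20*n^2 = 10*n^3 - 12*n^2 - 22*n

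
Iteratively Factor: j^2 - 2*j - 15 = (j + 3)*(j - 5)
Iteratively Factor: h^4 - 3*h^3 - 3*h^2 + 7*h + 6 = (h + 1)*(h^3 - 4*h^2 + h + 6) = (h - 2)*(h + 1)*(h^2 - 2*h - 3) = (h - 3)*(h - 2)*(h + 1)*(h + 1)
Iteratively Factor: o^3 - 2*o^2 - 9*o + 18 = (o - 2)*(o^2 - 9) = (o - 2)*(o + 3)*(o - 3)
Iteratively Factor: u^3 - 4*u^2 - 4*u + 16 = (u + 2)*(u^2 - 6*u + 8) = (u - 4)*(u + 2)*(u - 2)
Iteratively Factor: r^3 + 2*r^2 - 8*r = (r)*(r^2 + 2*r - 8) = r*(r - 2)*(r + 4)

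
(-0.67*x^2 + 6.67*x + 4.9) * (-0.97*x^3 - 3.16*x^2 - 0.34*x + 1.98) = 0.6499*x^5 - 4.3527*x^4 - 25.6024*x^3 - 19.0784*x^2 + 11.5406*x + 9.702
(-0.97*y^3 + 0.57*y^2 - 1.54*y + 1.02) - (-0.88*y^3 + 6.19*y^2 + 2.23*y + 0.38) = -0.09*y^3 - 5.62*y^2 - 3.77*y + 0.64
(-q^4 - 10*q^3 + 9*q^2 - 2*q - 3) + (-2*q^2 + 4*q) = -q^4 - 10*q^3 + 7*q^2 + 2*q - 3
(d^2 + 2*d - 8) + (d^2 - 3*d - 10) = 2*d^2 - d - 18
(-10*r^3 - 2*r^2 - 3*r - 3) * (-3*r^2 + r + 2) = 30*r^5 - 4*r^4 - 13*r^3 + 2*r^2 - 9*r - 6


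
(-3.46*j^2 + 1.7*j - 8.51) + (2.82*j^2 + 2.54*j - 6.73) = -0.64*j^2 + 4.24*j - 15.24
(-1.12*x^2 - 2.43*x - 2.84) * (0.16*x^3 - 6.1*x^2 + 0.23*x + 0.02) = -0.1792*x^5 + 6.4432*x^4 + 14.111*x^3 + 16.7427*x^2 - 0.7018*x - 0.0568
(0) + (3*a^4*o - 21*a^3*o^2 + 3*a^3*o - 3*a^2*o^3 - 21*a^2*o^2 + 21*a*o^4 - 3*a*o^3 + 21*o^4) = 3*a^4*o - 21*a^3*o^2 + 3*a^3*o - 3*a^2*o^3 - 21*a^2*o^2 + 21*a*o^4 - 3*a*o^3 + 21*o^4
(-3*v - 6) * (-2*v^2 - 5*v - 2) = 6*v^3 + 27*v^2 + 36*v + 12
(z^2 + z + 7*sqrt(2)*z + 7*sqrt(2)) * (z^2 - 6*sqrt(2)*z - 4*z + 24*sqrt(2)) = z^4 - 3*z^3 + sqrt(2)*z^3 - 88*z^2 - 3*sqrt(2)*z^2 - 4*sqrt(2)*z + 252*z + 336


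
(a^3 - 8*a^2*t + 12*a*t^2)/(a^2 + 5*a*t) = (a^2 - 8*a*t + 12*t^2)/(a + 5*t)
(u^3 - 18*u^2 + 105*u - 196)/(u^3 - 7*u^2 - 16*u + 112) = (u - 7)/(u + 4)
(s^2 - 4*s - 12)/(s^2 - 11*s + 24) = (s^2 - 4*s - 12)/(s^2 - 11*s + 24)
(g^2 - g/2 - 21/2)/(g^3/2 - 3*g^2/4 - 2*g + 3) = 2*(2*g^2 - g - 21)/(2*g^3 - 3*g^2 - 8*g + 12)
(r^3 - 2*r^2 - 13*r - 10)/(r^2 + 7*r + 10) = (r^2 - 4*r - 5)/(r + 5)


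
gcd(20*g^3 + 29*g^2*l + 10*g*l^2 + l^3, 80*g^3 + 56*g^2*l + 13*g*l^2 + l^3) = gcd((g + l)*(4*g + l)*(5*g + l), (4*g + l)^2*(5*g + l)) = 20*g^2 + 9*g*l + l^2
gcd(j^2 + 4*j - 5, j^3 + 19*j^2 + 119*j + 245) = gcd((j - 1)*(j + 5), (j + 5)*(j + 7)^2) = j + 5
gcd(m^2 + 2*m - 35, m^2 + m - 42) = m + 7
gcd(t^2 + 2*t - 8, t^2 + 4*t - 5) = 1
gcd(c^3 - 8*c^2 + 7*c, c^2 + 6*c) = c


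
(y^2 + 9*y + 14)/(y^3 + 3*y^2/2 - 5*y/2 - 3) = 2*(y + 7)/(2*y^2 - y - 3)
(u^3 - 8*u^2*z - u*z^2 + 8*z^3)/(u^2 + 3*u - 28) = (u^3 - 8*u^2*z - u*z^2 + 8*z^3)/(u^2 + 3*u - 28)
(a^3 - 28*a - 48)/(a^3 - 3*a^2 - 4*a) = (-a^3 + 28*a + 48)/(a*(-a^2 + 3*a + 4))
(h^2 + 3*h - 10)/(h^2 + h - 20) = (h - 2)/(h - 4)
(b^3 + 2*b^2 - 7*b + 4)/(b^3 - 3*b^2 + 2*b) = (b^2 + 3*b - 4)/(b*(b - 2))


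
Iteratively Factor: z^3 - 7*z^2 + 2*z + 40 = (z - 5)*(z^2 - 2*z - 8) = (z - 5)*(z + 2)*(z - 4)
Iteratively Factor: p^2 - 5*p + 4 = (p - 1)*(p - 4)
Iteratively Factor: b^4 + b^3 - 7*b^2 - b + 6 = (b - 1)*(b^3 + 2*b^2 - 5*b - 6) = (b - 2)*(b - 1)*(b^2 + 4*b + 3) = (b - 2)*(b - 1)*(b + 1)*(b + 3)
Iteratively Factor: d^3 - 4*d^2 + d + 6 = (d - 2)*(d^2 - 2*d - 3) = (d - 2)*(d + 1)*(d - 3)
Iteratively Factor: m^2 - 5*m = (m - 5)*(m)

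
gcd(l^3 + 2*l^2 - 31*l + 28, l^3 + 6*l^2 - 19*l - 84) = l^2 + 3*l - 28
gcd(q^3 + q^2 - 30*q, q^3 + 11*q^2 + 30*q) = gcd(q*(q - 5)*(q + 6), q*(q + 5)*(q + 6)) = q^2 + 6*q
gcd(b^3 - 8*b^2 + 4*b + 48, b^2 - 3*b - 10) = b + 2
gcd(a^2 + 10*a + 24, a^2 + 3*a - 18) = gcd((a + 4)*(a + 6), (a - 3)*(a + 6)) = a + 6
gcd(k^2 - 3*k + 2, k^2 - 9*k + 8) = k - 1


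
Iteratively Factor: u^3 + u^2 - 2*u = (u + 2)*(u^2 - u) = (u - 1)*(u + 2)*(u)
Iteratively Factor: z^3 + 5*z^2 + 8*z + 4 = (z + 2)*(z^2 + 3*z + 2) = (z + 2)^2*(z + 1)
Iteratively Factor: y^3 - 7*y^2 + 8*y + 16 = (y - 4)*(y^2 - 3*y - 4) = (y - 4)*(y + 1)*(y - 4)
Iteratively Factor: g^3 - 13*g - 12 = (g + 1)*(g^2 - g - 12) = (g - 4)*(g + 1)*(g + 3)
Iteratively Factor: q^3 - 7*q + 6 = (q + 3)*(q^2 - 3*q + 2) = (q - 1)*(q + 3)*(q - 2)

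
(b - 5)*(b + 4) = b^2 - b - 20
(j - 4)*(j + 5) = j^2 + j - 20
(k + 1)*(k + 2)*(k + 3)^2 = k^4 + 9*k^3 + 29*k^2 + 39*k + 18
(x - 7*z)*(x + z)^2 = x^3 - 5*x^2*z - 13*x*z^2 - 7*z^3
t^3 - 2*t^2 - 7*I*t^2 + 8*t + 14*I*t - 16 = (t - 2)*(t - 8*I)*(t + I)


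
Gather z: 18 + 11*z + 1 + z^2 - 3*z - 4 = z^2 + 8*z + 15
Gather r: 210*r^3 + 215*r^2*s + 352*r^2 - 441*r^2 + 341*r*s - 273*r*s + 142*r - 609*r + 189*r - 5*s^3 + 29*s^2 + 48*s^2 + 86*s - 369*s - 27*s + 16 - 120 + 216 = 210*r^3 + r^2*(215*s - 89) + r*(68*s - 278) - 5*s^3 + 77*s^2 - 310*s + 112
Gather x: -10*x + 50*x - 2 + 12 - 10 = 40*x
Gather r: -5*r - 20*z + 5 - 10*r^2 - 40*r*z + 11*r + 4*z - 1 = -10*r^2 + r*(6 - 40*z) - 16*z + 4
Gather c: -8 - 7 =-15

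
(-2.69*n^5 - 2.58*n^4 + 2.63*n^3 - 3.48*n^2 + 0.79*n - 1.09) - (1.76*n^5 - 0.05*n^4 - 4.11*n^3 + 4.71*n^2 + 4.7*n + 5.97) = -4.45*n^5 - 2.53*n^4 + 6.74*n^3 - 8.19*n^2 - 3.91*n - 7.06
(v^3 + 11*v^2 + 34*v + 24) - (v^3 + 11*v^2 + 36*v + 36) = -2*v - 12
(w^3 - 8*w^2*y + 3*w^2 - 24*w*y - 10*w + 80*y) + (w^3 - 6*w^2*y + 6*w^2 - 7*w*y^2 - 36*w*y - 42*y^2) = 2*w^3 - 14*w^2*y + 9*w^2 - 7*w*y^2 - 60*w*y - 10*w - 42*y^2 + 80*y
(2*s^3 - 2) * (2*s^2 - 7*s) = 4*s^5 - 14*s^4 - 4*s^2 + 14*s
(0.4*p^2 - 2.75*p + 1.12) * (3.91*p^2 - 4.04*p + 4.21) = 1.564*p^4 - 12.3685*p^3 + 17.1732*p^2 - 16.1023*p + 4.7152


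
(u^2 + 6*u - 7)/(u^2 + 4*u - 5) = (u + 7)/(u + 5)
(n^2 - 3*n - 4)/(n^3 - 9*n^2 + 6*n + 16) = (n - 4)/(n^2 - 10*n + 16)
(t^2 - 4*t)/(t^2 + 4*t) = (t - 4)/(t + 4)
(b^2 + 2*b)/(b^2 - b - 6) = b/(b - 3)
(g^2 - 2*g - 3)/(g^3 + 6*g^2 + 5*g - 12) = (g^2 - 2*g - 3)/(g^3 + 6*g^2 + 5*g - 12)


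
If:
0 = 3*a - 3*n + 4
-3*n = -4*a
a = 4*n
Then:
No Solution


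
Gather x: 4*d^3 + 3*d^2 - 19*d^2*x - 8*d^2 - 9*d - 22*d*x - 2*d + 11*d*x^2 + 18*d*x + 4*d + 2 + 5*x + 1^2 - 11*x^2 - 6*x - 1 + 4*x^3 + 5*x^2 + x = 4*d^3 - 5*d^2 - 7*d + 4*x^3 + x^2*(11*d - 6) + x*(-19*d^2 - 4*d) + 2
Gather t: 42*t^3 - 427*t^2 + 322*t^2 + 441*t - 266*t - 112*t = 42*t^3 - 105*t^2 + 63*t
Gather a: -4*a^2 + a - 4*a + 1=-4*a^2 - 3*a + 1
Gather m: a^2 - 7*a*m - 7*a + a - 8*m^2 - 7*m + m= a^2 - 6*a - 8*m^2 + m*(-7*a - 6)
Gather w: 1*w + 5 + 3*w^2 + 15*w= 3*w^2 + 16*w + 5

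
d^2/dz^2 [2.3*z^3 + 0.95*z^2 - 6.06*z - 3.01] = 13.8*z + 1.9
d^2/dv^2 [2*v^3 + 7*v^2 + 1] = 12*v + 14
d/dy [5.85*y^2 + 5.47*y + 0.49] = 11.7*y + 5.47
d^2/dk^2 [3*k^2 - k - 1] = 6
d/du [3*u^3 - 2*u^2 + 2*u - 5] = 9*u^2 - 4*u + 2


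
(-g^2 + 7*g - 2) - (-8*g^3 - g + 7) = 8*g^3 - g^2 + 8*g - 9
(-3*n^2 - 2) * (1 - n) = 3*n^3 - 3*n^2 + 2*n - 2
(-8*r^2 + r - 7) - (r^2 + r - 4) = -9*r^2 - 3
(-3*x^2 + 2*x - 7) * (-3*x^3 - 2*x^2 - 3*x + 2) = 9*x^5 + 26*x^3 + 2*x^2 + 25*x - 14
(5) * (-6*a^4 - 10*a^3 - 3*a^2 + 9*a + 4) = -30*a^4 - 50*a^3 - 15*a^2 + 45*a + 20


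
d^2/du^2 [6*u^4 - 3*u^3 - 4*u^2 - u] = 72*u^2 - 18*u - 8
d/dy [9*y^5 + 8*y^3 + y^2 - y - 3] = 45*y^4 + 24*y^2 + 2*y - 1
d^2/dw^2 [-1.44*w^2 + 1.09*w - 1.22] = -2.88000000000000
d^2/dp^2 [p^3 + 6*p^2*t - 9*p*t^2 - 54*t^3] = 6*p + 12*t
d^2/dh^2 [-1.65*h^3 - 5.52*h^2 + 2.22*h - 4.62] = -9.9*h - 11.04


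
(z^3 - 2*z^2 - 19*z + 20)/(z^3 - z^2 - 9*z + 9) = (z^2 - z - 20)/(z^2 - 9)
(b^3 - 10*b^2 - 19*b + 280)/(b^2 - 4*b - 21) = (b^2 - 3*b - 40)/(b + 3)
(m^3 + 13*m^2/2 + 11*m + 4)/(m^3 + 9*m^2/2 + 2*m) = (m + 2)/m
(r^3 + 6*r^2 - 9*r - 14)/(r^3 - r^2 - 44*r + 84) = (r + 1)/(r - 6)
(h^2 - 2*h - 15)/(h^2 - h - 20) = (h + 3)/(h + 4)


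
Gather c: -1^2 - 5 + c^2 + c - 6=c^2 + c - 12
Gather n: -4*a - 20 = -4*a - 20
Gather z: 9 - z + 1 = 10 - z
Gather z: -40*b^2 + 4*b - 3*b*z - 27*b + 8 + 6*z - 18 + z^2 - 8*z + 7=-40*b^2 - 23*b + z^2 + z*(-3*b - 2) - 3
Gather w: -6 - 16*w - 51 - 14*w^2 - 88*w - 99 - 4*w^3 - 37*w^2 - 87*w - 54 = -4*w^3 - 51*w^2 - 191*w - 210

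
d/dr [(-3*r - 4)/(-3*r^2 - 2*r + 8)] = (-9*r^2 - 24*r - 32)/(9*r^4 + 12*r^3 - 44*r^2 - 32*r + 64)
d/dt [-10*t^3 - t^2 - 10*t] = -30*t^2 - 2*t - 10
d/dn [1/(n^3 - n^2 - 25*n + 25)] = (-3*n^2 + 2*n + 25)/(n^3 - n^2 - 25*n + 25)^2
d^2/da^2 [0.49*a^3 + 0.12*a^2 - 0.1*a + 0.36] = 2.94*a + 0.24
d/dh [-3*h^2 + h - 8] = 1 - 6*h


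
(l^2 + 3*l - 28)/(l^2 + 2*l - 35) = (l - 4)/(l - 5)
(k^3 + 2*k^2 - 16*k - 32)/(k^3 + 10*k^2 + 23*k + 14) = (k^2 - 16)/(k^2 + 8*k + 7)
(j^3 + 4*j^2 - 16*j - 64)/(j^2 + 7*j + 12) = (j^2 - 16)/(j + 3)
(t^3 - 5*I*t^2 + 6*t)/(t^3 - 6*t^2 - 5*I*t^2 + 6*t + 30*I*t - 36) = t/(t - 6)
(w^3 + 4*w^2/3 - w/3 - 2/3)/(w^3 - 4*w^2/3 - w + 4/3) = (3*w^2 + w - 2)/(3*w^2 - 7*w + 4)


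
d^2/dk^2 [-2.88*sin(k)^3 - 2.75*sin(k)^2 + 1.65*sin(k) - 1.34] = 0.510000000000002*sin(k) - 6.48*sin(3*k) - 5.5*cos(2*k)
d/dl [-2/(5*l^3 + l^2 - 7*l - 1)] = 2*(15*l^2 + 2*l - 7)/(5*l^3 + l^2 - 7*l - 1)^2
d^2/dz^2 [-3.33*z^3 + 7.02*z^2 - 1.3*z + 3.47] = 14.04 - 19.98*z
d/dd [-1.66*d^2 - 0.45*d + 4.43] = -3.32*d - 0.45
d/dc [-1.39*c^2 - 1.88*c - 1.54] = -2.78*c - 1.88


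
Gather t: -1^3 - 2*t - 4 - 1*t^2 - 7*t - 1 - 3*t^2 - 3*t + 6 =-4*t^2 - 12*t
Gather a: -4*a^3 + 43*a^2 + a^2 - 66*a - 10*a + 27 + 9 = -4*a^3 + 44*a^2 - 76*a + 36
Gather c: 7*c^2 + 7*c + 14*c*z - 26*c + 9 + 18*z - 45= 7*c^2 + c*(14*z - 19) + 18*z - 36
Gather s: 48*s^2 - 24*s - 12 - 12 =48*s^2 - 24*s - 24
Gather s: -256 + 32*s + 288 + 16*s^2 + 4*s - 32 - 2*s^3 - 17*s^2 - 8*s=-2*s^3 - s^2 + 28*s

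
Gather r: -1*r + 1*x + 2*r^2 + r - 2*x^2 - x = 2*r^2 - 2*x^2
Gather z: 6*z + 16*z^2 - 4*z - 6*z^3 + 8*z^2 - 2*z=-6*z^3 + 24*z^2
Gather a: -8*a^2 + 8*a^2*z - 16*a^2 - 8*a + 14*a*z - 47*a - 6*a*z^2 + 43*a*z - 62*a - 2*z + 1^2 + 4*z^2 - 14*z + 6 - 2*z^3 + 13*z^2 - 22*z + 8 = a^2*(8*z - 24) + a*(-6*z^2 + 57*z - 117) - 2*z^3 + 17*z^2 - 38*z + 15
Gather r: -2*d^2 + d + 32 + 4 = -2*d^2 + d + 36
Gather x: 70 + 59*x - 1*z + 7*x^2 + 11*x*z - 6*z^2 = 7*x^2 + x*(11*z + 59) - 6*z^2 - z + 70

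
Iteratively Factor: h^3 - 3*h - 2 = (h + 1)*(h^2 - h - 2) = (h + 1)^2*(h - 2)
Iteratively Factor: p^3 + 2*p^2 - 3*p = (p - 1)*(p^2 + 3*p) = p*(p - 1)*(p + 3)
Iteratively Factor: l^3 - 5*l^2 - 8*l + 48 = (l + 3)*(l^2 - 8*l + 16) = (l - 4)*(l + 3)*(l - 4)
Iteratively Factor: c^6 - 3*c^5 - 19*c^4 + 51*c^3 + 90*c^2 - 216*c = (c + 3)*(c^5 - 6*c^4 - c^3 + 54*c^2 - 72*c) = (c - 3)*(c + 3)*(c^4 - 3*c^3 - 10*c^2 + 24*c) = (c - 4)*(c - 3)*(c + 3)*(c^3 + c^2 - 6*c) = (c - 4)*(c - 3)*(c - 2)*(c + 3)*(c^2 + 3*c) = (c - 4)*(c - 3)*(c - 2)*(c + 3)^2*(c)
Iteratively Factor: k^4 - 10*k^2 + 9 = (k - 1)*(k^3 + k^2 - 9*k - 9) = (k - 1)*(k + 3)*(k^2 - 2*k - 3) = (k - 1)*(k + 1)*(k + 3)*(k - 3)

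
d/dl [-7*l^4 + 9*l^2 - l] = -28*l^3 + 18*l - 1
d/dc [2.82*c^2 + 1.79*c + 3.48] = 5.64*c + 1.79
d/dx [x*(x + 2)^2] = (x + 2)*(3*x + 2)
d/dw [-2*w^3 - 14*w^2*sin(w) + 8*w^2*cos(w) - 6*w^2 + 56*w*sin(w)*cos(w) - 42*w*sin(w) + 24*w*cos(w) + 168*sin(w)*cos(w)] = -8*w^2*sin(w) - 14*w^2*cos(w) - 6*w^2 - 52*w*sin(w) - 26*w*cos(w) + 56*w*cos(2*w) - 12*w - 42*sin(w) + 28*sin(2*w) + 24*cos(w) + 168*cos(2*w)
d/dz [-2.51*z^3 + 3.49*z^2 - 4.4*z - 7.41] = -7.53*z^2 + 6.98*z - 4.4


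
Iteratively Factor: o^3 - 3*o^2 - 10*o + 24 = (o - 4)*(o^2 + o - 6) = (o - 4)*(o - 2)*(o + 3)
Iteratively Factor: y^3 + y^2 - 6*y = (y)*(y^2 + y - 6) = y*(y + 3)*(y - 2)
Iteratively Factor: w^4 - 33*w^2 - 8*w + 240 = (w + 4)*(w^3 - 4*w^2 - 17*w + 60) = (w + 4)^2*(w^2 - 8*w + 15) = (w - 3)*(w + 4)^2*(w - 5)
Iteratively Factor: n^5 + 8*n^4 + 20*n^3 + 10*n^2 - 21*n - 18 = (n + 3)*(n^4 + 5*n^3 + 5*n^2 - 5*n - 6) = (n + 1)*(n + 3)*(n^3 + 4*n^2 + n - 6) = (n + 1)*(n + 3)^2*(n^2 + n - 2) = (n - 1)*(n + 1)*(n + 3)^2*(n + 2)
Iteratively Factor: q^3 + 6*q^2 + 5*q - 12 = (q - 1)*(q^2 + 7*q + 12) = (q - 1)*(q + 3)*(q + 4)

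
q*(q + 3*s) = q^2 + 3*q*s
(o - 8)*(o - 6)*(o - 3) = o^3 - 17*o^2 + 90*o - 144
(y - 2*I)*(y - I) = y^2 - 3*I*y - 2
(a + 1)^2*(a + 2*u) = a^3 + 2*a^2*u + 2*a^2 + 4*a*u + a + 2*u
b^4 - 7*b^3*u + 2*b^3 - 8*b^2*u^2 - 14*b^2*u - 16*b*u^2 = b*(b + 2)*(b - 8*u)*(b + u)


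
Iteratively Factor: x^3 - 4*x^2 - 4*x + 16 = (x - 2)*(x^2 - 2*x - 8) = (x - 2)*(x + 2)*(x - 4)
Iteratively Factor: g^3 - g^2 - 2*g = (g + 1)*(g^2 - 2*g) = (g - 2)*(g + 1)*(g)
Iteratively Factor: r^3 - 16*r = (r - 4)*(r^2 + 4*r) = r*(r - 4)*(r + 4)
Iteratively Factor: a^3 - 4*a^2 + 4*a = (a - 2)*(a^2 - 2*a) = (a - 2)^2*(a)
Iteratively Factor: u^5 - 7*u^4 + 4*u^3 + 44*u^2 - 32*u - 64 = (u - 2)*(u^4 - 5*u^3 - 6*u^2 + 32*u + 32) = (u - 4)*(u - 2)*(u^3 - u^2 - 10*u - 8) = (u - 4)*(u - 2)*(u + 1)*(u^2 - 2*u - 8) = (u - 4)*(u - 2)*(u + 1)*(u + 2)*(u - 4)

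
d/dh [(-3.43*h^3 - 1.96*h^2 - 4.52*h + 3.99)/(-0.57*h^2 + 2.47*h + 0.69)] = (1.9551*h^4 - 16.9442*h^3 - 14.5177*h^2 + 1.8438*h - 12.9741)/(0.3249*h^4 - 2.8158*h^3 + 5.3143*h^2 + 3.4086*h + 0.4761)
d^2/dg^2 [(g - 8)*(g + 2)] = 2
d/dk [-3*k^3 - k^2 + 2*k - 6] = -9*k^2 - 2*k + 2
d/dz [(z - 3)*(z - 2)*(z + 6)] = 3*z^2 + 2*z - 24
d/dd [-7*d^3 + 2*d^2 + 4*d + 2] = -21*d^2 + 4*d + 4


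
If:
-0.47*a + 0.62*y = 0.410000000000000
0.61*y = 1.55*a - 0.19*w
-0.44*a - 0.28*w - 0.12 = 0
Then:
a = 0.23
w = -0.79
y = 0.84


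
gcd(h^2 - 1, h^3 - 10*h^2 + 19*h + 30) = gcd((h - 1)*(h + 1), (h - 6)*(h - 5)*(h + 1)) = h + 1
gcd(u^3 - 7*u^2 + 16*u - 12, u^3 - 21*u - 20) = 1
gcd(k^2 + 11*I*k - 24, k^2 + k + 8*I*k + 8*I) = k + 8*I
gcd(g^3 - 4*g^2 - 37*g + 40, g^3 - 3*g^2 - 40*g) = g^2 - 3*g - 40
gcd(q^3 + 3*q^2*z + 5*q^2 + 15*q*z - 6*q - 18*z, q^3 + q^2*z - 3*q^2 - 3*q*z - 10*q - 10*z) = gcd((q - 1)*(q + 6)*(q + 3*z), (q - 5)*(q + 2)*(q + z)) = 1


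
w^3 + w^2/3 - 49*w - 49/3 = (w - 7)*(w + 1/3)*(w + 7)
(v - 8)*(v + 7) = v^2 - v - 56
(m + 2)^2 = m^2 + 4*m + 4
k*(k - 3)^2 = k^3 - 6*k^2 + 9*k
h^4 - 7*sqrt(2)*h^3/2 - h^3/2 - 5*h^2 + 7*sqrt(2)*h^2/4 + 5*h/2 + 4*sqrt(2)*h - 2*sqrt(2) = (h - 1/2)*(h - 4*sqrt(2))*(h - sqrt(2)/2)*(h + sqrt(2))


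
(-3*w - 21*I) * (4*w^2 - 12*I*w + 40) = -12*w^3 - 48*I*w^2 - 372*w - 840*I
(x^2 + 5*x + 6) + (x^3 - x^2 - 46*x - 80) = x^3 - 41*x - 74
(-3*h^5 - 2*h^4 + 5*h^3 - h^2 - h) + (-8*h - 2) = -3*h^5 - 2*h^4 + 5*h^3 - h^2 - 9*h - 2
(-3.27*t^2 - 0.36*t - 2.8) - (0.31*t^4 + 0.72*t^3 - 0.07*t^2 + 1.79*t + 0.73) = -0.31*t^4 - 0.72*t^3 - 3.2*t^2 - 2.15*t - 3.53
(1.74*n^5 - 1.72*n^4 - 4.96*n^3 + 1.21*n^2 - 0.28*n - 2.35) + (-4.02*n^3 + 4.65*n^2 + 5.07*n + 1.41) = 1.74*n^5 - 1.72*n^4 - 8.98*n^3 + 5.86*n^2 + 4.79*n - 0.94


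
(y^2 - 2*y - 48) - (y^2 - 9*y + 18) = 7*y - 66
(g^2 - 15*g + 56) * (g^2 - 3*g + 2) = g^4 - 18*g^3 + 103*g^2 - 198*g + 112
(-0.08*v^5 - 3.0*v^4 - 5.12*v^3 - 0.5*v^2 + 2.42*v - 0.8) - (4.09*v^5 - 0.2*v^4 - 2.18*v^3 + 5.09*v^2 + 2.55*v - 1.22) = -4.17*v^5 - 2.8*v^4 - 2.94*v^3 - 5.59*v^2 - 0.13*v + 0.42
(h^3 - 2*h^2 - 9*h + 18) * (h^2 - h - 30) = h^5 - 3*h^4 - 37*h^3 + 87*h^2 + 252*h - 540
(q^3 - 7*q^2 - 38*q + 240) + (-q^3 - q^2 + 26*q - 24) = -8*q^2 - 12*q + 216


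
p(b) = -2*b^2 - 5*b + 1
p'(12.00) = -53.00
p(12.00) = -347.00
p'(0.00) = -5.00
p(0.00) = 1.00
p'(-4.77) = 14.08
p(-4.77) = -20.66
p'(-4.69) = 13.76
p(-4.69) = -19.54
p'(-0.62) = -2.52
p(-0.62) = 3.33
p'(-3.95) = 10.80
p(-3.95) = -10.46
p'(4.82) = -24.28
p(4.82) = -69.56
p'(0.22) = -5.88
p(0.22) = -0.20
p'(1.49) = -10.96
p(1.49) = -10.89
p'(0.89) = -8.56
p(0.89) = -5.03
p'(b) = -4*b - 5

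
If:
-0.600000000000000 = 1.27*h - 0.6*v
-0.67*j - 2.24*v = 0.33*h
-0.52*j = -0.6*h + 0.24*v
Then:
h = -0.37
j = -0.53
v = 0.21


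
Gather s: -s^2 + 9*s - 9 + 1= -s^2 + 9*s - 8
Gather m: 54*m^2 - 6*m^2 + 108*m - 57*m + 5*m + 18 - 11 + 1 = 48*m^2 + 56*m + 8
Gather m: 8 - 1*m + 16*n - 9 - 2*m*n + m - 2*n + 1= -2*m*n + 14*n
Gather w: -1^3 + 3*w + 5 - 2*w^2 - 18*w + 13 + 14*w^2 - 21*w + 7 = 12*w^2 - 36*w + 24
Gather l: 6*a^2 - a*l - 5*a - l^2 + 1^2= 6*a^2 - a*l - 5*a - l^2 + 1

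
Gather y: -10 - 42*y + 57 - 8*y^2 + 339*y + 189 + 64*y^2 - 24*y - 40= 56*y^2 + 273*y + 196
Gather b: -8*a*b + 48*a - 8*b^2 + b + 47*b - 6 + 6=48*a - 8*b^2 + b*(48 - 8*a)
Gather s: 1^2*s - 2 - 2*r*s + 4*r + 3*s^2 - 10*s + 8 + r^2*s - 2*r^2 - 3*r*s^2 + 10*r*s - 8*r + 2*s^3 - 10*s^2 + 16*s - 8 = -2*r^2 - 4*r + 2*s^3 + s^2*(-3*r - 7) + s*(r^2 + 8*r + 7) - 2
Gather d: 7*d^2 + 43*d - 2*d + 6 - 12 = 7*d^2 + 41*d - 6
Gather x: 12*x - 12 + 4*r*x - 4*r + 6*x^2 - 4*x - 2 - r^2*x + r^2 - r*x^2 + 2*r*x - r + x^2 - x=r^2 - 5*r + x^2*(7 - r) + x*(-r^2 + 6*r + 7) - 14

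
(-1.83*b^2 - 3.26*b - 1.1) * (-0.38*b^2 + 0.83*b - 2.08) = 0.6954*b^4 - 0.2801*b^3 + 1.5186*b^2 + 5.8678*b + 2.288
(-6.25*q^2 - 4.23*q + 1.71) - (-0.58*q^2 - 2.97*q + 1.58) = -5.67*q^2 - 1.26*q + 0.13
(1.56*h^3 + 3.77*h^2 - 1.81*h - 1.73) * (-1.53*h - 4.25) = -2.3868*h^4 - 12.3981*h^3 - 13.2532*h^2 + 10.3394*h + 7.3525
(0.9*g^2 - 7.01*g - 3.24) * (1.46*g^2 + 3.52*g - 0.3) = 1.314*g^4 - 7.0666*g^3 - 29.6756*g^2 - 9.3018*g + 0.972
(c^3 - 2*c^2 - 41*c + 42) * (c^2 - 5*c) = c^5 - 7*c^4 - 31*c^3 + 247*c^2 - 210*c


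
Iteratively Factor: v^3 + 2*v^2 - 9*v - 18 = (v - 3)*(v^2 + 5*v + 6) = (v - 3)*(v + 3)*(v + 2)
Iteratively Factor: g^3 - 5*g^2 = (g)*(g^2 - 5*g) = g^2*(g - 5)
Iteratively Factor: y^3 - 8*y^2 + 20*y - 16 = (y - 4)*(y^2 - 4*y + 4) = (y - 4)*(y - 2)*(y - 2)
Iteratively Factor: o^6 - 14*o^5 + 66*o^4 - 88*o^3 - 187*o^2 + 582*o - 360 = (o - 3)*(o^5 - 11*o^4 + 33*o^3 + 11*o^2 - 154*o + 120) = (o - 3)*(o + 2)*(o^4 - 13*o^3 + 59*o^2 - 107*o + 60) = (o - 4)*(o - 3)*(o + 2)*(o^3 - 9*o^2 + 23*o - 15) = (o - 4)*(o - 3)*(o - 1)*(o + 2)*(o^2 - 8*o + 15) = (o - 4)*(o - 3)^2*(o - 1)*(o + 2)*(o - 5)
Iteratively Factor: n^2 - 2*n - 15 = (n + 3)*(n - 5)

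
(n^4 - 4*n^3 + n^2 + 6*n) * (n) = n^5 - 4*n^4 + n^3 + 6*n^2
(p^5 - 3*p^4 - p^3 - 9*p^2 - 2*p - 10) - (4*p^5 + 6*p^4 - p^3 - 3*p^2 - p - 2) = -3*p^5 - 9*p^4 - 6*p^2 - p - 8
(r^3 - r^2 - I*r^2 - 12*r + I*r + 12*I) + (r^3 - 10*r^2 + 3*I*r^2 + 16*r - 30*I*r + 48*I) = 2*r^3 - 11*r^2 + 2*I*r^2 + 4*r - 29*I*r + 60*I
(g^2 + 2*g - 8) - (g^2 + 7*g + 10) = -5*g - 18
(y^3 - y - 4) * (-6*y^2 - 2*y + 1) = -6*y^5 - 2*y^4 + 7*y^3 + 26*y^2 + 7*y - 4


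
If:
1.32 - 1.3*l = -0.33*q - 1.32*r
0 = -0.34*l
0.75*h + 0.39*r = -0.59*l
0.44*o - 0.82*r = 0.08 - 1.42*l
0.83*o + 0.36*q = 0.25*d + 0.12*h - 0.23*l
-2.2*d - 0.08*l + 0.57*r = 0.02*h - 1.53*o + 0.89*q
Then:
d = -7.02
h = 1.43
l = 0.00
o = -4.96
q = 7.04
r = -2.76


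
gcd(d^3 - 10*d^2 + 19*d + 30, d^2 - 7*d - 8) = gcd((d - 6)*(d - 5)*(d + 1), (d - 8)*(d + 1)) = d + 1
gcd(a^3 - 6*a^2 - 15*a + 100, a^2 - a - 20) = a^2 - a - 20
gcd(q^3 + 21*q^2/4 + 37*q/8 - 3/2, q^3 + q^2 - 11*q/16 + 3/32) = q^2 + 5*q/4 - 3/8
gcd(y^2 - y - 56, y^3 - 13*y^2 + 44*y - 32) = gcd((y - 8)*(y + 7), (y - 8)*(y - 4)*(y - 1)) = y - 8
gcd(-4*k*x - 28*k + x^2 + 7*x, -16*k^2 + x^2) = -4*k + x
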